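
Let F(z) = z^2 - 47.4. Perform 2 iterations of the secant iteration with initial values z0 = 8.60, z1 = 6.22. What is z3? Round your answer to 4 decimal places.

F(8.60) = 26.560000, F(6.22) = -8.711600
z2 = 6.220000 − (-8.711600)·(6.220000 − 8.600000) / (-8.711600 − 26.560000) = 6.220000 − (20.733608)/(-35.271600) = 6.807827
F(6.807827) = -1.053488
z3 = 6.807827 − (-1.053488)·(6.807827 − 6.220000) / (-1.053488 − (-8.711600)) = 6.807827 − (-0.619269)/(7.658112) = 6.888692

6.8887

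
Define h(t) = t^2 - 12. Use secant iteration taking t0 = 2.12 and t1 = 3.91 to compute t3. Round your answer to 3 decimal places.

h(2.12) = -7.50560, h(3.91) = 3.28810
t2 = 3.91000 − 3.28810·(3.91000 − 2.12000) / (3.28810 − (-7.50560)) = 3.91000 − (5.88570)/(10.79370) = 3.36471
h(3.36471) = -0.67873
t3 = 3.36471 − (-0.67873)·(3.36471 − 3.91000) / (-0.67873 − 3.28810) = 3.36471 − (0.37010)/(-3.96683) = 3.45801

3.458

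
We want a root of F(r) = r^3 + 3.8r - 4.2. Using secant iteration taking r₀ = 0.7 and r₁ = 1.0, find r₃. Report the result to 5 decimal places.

0.90783

F(0.7) = -1.1970000, F(1.0) = 0.6000000
r₂ = 1.0000000 − 0.6000000·(1.0000000 − 0.7000000) / (0.6000000 − (-1.1970000)) = 1.0000000 − (0.1800000)/(1.7970000) = 0.8998331
F(0.8998331) = -0.0520400
r₃ = 0.8998331 − (-0.0520400)·(0.8998331 − 1.0000000) / (-0.0520400 − 0.6000000) = 0.8998331 − (0.0052127)/(-0.6520400) = 0.9078275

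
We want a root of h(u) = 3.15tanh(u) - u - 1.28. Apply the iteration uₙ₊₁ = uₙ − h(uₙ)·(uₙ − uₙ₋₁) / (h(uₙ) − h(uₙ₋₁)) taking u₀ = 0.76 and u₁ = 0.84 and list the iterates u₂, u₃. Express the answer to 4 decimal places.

h(0.76) = -0.020608, h(0.84) = 0.040299
u₂ = 0.840000 − 0.040299·(0.840000 − 0.760000) / (0.040299 − (-0.020608)) = 0.840000 − (0.003224)/(0.060906) = 0.787068
h(0.787068) = 0.001678
u₃ = 0.787068 − 0.001678·(0.787068 − 0.840000) / (0.001678 − 0.040299) = 0.787068 − (-0.000089)/(-0.038620) = 0.784768

0.7871, 0.7848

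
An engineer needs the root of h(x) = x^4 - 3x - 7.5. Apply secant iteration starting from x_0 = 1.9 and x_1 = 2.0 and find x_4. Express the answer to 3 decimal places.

1.907

h(1.9) = -0.16790, h(2.0) = 2.50000
x_2 = 2.00000 − 2.50000·(2.00000 − 1.90000) / (2.50000 − (-0.16790)) = 2.00000 − (0.25000)/(2.66790) = 1.90629
h(1.90629) = -0.01326
x_3 = 1.90629 − (-0.01326)·(1.90629 − 2.00000) / (-0.01326 − 2.50000) = 1.90629 − (0.00124)/(-2.51326) = 1.90679
h(1.90679) = -0.00104
x_4 = 1.90679 − (-0.00104)·(1.90679 − 1.90629) / (-0.00104 − (-0.01326)) = 1.90679 − (0.00000)/(0.01222) = 1.90683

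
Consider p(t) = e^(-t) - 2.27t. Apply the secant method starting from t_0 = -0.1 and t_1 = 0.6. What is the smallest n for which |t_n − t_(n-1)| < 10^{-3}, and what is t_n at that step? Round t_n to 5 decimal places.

p(-0.1) = 1.3321709, p(0.6) = -0.8131884
t_2 = 0.6000000 − (-0.8131884)·(0.7000000)/(-2.1453593) = 0.3346683;  |Δ| = 0.2653317
p(0.3346683) = -0.0441216
t_3 = 0.3346683 − (-0.0441216)·(-0.2653317)/(0.7690668) = 0.3194461;  |Δ| = 0.0152222
p(0.3194461) = 0.0014086
t_4 = 0.3194461 − 0.0014086·(-0.0152222)/(0.0455302) = 0.3199171;  |Δ| = 0.0004710
|t_4 − t_3| = 0.0004710 < 10^{-3}

n = 4, t_n = 0.31992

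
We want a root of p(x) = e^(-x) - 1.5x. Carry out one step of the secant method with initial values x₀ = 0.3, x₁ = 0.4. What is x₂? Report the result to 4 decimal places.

p(0.3) = 0.290818, p(0.4) = 0.070320
x₂ = 0.400000 − 0.070320·(0.400000 − 0.300000) / (0.070320 − 0.290818) = 0.400000 − (0.007032)/(-0.220498) = 0.431891

0.4319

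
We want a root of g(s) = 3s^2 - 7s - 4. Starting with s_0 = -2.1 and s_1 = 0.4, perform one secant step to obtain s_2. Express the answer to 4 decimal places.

g(-2.1) = 23.930000, g(0.4) = -6.320000
s_2 = 0.400000 − (-6.320000)·(0.400000 − (-2.100000)) / (-6.320000 − 23.930000) = 0.400000 − (-15.800000)/(-30.250000) = -0.122314

-0.1223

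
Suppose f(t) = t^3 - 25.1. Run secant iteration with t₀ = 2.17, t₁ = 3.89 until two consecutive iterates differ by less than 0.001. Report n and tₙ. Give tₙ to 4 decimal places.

f(2.17) = -14.881687, f(3.89) = 33.763869
t₂ = 3.890000 − 33.763869·(1.720000)/(48.645556) = 2.696184;  |Δ| = 1.193816
f(2.696184) = -5.500343
t₃ = 2.696184 − (-5.500343)·(-1.193816)/(-39.264212) = 2.863420;  |Δ| = 0.167236
f(2.863420) = -1.622321
t₄ = 2.863420 − (-1.622321)·(0.167236)/(3.878022) = 2.933381;  |Δ| = 0.069961
f(2.933381) = 0.140938
t₅ = 2.933381 − 0.140938·(0.069961)/(1.763259) = 2.927789;  |Δ| = 0.005592
f(2.927789) = -0.003140
t₆ = 2.927789 − (-0.003140)·(-0.005592)/(-0.144078) = 2.927911;  |Δ| = 0.000122
|t₆ − t₅| = 0.000122 < 0.001

n = 6, tₙ = 2.9279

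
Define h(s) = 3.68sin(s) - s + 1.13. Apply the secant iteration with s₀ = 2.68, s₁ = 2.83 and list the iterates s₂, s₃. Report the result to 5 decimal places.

h(2.68) = 0.0889787, h(2.83) = -0.5718041
s₂ = 2.8300000 − (-0.5718041)·(2.8300000 − 2.6800000) / (-0.5718041 − 0.0889787) = 2.8300000 − (-0.0857706)/(-0.6607827) = 2.7001985
h(2.7001985) = 0.0018991
s₃ = 2.7001985 − 0.0018991·(2.7001985 − 2.8300000) / (0.0018991 − (-0.5718041)) = 2.7001985 − (-0.0002465)/(0.5737032) = 2.7006282

2.70020, 2.70063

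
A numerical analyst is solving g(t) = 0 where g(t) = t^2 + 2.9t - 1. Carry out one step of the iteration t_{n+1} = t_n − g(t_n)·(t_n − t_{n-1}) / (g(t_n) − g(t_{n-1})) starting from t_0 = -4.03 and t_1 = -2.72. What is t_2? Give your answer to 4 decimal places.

-3.1069

g(-4.03) = 3.553900, g(-2.72) = -1.489600
t_2 = -2.720000 − (-1.489600)·(-2.720000 − (-4.030000)) / (-1.489600 − 3.553900) = -2.720000 − (-1.951376)/(-5.043500) = -3.106909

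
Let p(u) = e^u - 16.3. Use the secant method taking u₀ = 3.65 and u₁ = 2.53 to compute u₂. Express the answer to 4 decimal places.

p(3.65) = 22.174666, p(2.53) = -3.746494
u₂ = 2.530000 − (-3.746494)·(2.530000 − 3.650000) / (-3.746494 − 22.174666) = 2.530000 − (4.196073)/(-25.921160) = 2.691878

2.6919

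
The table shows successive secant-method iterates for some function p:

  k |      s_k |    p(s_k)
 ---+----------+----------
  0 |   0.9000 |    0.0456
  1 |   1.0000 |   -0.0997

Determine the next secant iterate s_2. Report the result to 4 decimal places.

s_2 = 1.0000 − (-0.0997)·(1.0000 − 0.9000) / (-0.0997 − 0.0456)
   = 1.0000 − (-0.009970)/(-0.145300) = 0.931383

0.9314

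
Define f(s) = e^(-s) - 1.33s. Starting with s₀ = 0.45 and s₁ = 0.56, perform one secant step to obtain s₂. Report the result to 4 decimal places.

f(0.45) = 0.039128, f(0.56) = -0.173591
s₂ = 0.560000 − (-0.173591)·(0.560000 − 0.450000) / (-0.173591 − 0.039128) = 0.560000 − (-0.019095)/(-0.212719) = 0.470234

0.4702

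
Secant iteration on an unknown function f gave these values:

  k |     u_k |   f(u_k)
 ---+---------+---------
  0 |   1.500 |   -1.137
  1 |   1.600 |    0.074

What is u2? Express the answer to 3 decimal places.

u2 = 1.600 − 0.074·(1.600 − 1.500) / (0.074 − (-1.137))
   = 1.600 − (0.00740)/(1.21100) = 1.59389

1.594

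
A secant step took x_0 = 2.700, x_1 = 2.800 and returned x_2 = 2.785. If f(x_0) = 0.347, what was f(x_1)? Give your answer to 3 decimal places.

The secant line through (2.700, 0.347) and (2.800, f(x_1)) crosses zero at x_2 = 2.785.
So (2.700, 0.347), (2.800, f(x_1)), (2.785, 0) are collinear:
f(x_1) = 0.347 · (2.800 − 2.785) / (2.700 − 2.785) = 0.347 · (0.01500)/(-0.08500) = -0.06124

-0.061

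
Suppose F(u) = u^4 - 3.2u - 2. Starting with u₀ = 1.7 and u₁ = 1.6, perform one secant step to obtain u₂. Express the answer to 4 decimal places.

F(1.7) = 0.912100, F(1.6) = -0.566400
u₂ = 1.600000 − (-0.566400)·(1.600000 − 1.700000) / (-0.566400 − 0.912100) = 1.600000 − (0.056640)/(-1.478500) = 1.638309

1.6383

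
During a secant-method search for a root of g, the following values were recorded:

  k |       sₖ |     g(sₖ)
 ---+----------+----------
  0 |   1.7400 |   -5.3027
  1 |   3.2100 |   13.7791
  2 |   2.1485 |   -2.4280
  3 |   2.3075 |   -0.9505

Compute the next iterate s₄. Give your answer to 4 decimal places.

2.4098

s₄ = 2.3075 − (-0.9505)·(2.3075 − 2.1485) / (-0.9505 − (-2.4280))
   = 2.3075 − (-0.151130)/(1.477500) = 2.409787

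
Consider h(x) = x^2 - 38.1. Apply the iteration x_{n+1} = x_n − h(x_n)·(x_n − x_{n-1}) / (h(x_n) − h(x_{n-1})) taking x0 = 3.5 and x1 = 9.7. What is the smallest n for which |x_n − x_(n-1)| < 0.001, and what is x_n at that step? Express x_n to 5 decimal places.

n = 6, x_n = 6.17252

h(3.5) = -25.8500000, h(9.7) = 55.9900000
x2 = 9.7000000 − 55.9900000·(6.2000000)/(81.8400000) = 5.4583333;  |Δ| = 4.2416667
h(5.4583333) = -8.3065972
x3 = 5.4583333 − (-8.3065972)·(-4.2416667)/(-64.2965972) = 6.0063222;  |Δ| = 0.5479888
h(6.0063222) = -2.0240942
x4 = 6.0063222 − (-2.0240942)·(0.5479888)/(6.2825031) = 6.1828730;  |Δ| = 0.1765508
h(6.1828730) = 0.1279181
x5 = 6.1828730 − 0.1279181·(0.1765508)/(2.1520122) = 6.1723786;  |Δ| = 0.0104944
h(6.1723786) = -0.0017427
x6 = 6.1723786 − (-0.0017427)·(-0.0104944)/(-0.1296607) = 6.1725196;  |Δ| = 0.0001410
|x6 − x5| = 0.0001410 < 0.001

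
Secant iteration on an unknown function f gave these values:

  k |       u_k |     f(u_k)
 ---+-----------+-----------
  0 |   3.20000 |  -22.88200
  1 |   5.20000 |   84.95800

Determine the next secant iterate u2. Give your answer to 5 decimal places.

3.62437

u2 = 5.20000 − 84.95800·(5.20000 − 3.20000) / (84.95800 − (-22.88200))
   = 5.20000 − (169.9160000)/(107.8400000) = 3.6243694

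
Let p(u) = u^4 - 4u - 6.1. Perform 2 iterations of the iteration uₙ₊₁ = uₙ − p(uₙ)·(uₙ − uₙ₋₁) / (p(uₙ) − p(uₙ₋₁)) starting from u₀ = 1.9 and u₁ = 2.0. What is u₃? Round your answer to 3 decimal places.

1.928

p(1.9) = -0.66790, p(2.0) = 1.90000
u₂ = 2.00000 − 1.90000·(2.00000 − 1.90000) / (1.90000 − (-0.66790)) = 2.00000 − (0.19000)/(2.56790) = 1.92601
p(1.92601) = -0.04355
u₃ = 1.92601 − (-0.04355)·(1.92601 − 2.00000) / (-0.04355 − 1.90000) = 1.92601 − (0.00322)/(-1.94355) = 1.92767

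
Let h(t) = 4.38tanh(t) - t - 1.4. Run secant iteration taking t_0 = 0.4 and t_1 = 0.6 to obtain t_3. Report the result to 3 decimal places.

h(0.4) = -0.13582, h(0.6) = 0.35228
t_2 = 0.60000 − 0.35228·(0.60000 − 0.40000) / (0.35228 − (-0.13582)) = 0.60000 − (0.07046)/(0.48810) = 0.45565
h(0.45565) = 0.01257
t_3 = 0.45565 − 0.01257·(0.45565 − 0.60000) / (0.01257 − 0.35228) = 0.45565 − (-0.00181)/(-0.33971) = 0.45031

0.450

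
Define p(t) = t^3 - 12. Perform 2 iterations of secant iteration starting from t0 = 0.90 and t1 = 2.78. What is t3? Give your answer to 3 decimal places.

2.214

p(0.90) = -11.27100, p(2.78) = 9.48495
t2 = 2.78000 − 9.48495·(2.78000 − 0.90000) / (9.48495 − (-11.27100)) = 2.78000 − (17.83171)/(20.75595) = 1.92089
p(1.92089) = -4.91230
t3 = 1.92089 − (-4.91230)·(1.92089 − 2.78000) / (-4.91230 − 9.48495) = 1.92089 − (4.22022)/(-14.39725) = 2.21401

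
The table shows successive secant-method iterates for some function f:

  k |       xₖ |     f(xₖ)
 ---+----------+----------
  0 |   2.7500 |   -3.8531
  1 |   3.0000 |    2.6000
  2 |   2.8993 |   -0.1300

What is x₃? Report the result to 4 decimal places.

x₃ = 2.8993 − (-0.1300)·(2.8993 − 3.0000) / (-0.1300 − 2.6000)
   = 2.8993 − (0.013091)/(-2.730000) = 2.904095

2.9041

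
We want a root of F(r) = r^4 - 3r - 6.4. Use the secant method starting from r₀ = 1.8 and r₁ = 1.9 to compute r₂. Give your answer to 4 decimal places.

1.8583

F(1.8) = -1.302400, F(1.9) = 0.932100
r₂ = 1.900000 − 0.932100·(1.900000 − 1.800000) / (0.932100 − (-1.302400)) = 1.900000 − (0.093210)/(2.234500) = 1.858286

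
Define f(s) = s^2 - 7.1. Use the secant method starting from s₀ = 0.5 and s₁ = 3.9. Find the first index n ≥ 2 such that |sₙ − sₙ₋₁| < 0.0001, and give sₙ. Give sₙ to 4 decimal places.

n = 7, sₙ = 2.6646

f(0.5) = -6.850000, f(3.9) = 8.110000
s₂ = 3.900000 − 8.110000·(3.400000)/(14.960000) = 2.056818;  |Δ| = 1.843182
f(2.056818) = -2.869499
s₃ = 2.056818 − (-2.869499)·(-1.843182)/(-10.979499) = 2.538535;  |Δ| = 0.481717
f(2.538535) = -0.655841
s₄ = 2.538535 − (-0.655841)·(0.481717)/(2.213658) = 2.681253;  |Δ| = 0.142718
f(2.681253) = 0.089118
s₅ = 2.681253 − 0.089118·(0.142718)/(0.744959) = 2.664180;  |Δ| = 0.017073
f(2.664180) = -0.002145
s₆ = 2.664180 − (-0.002145)·(-0.017073)/(-0.091263) = 2.664581;  |Δ| = 0.000401
f(2.664581) = -0.000007
s₇ = 2.664581 − (-0.000007)·(0.000401)/(0.002138) = 2.664583;  |Δ| = 0.000001
|s₇ − s₆| = 0.000001 < 0.0001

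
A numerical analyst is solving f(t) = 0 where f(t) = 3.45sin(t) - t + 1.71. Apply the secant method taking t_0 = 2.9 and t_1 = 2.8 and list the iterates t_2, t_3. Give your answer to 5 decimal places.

f(2.9) = -0.3645898, f(2.8) = 0.0657091
t_2 = 2.8000000 − 0.0657091·(2.8000000 − 2.9000000) / (0.0657091 − (-0.3645898)) = 2.8000000 − (-0.0065709)/(0.4302989) = 2.8152706
f(2.8152706) = 0.0006662
t_3 = 2.8152706 − 0.0006662·(2.8152706 − 2.8000000) / (0.0006662 − 0.0657091) = 2.8152706 − (0.0000102)/(-0.0650429) = 2.8154270

2.81527, 2.81543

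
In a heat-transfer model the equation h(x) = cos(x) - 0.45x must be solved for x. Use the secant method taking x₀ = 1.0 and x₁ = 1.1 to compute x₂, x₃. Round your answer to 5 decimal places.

h(1.0) = 0.0903023, h(1.1) = -0.0414039
x₂ = 1.1000000 − (-0.0414039)·(1.1000000 − 1.0000000) / (-0.0414039 − 0.0903023) = 1.1000000 − (-0.0041404)/(-0.1317062) = 1.0685635
h(1.0685635) = 0.0005303
x₃ = 1.0685635 − 0.0005303·(1.0685635 − 1.1000000) / (0.0005303 − (-0.0414039)) = 1.0685635 − (-0.0000167)/(0.0419342) = 1.0689610

1.06856, 1.06896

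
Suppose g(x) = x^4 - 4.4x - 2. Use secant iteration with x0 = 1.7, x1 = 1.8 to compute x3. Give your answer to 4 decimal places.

g(1.7) = -1.127900, g(1.8) = 0.577600
x2 = 1.800000 − 0.577600·(1.800000 − 1.700000) / (0.577600 − (-1.127900)) = 1.800000 − (0.057760)/(1.705500) = 1.766133
g(1.766133) = -0.041414
x3 = 1.766133 − (-0.041414)·(1.766133 − 1.800000) / (-0.041414 − 0.577600) = 1.766133 − (0.001403)/(-0.619014) = 1.768399

1.7684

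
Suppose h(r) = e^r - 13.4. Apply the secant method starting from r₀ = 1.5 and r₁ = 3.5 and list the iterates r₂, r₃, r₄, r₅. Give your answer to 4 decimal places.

h(1.5) = -8.918311, h(3.5) = 19.715452
r₂ = 3.500000 − 19.715452·(3.500000 − 1.500000) / (19.715452 − (-8.918311)) = 3.500000 − (39.430904)/(28.633763) = 2.122923
h(2.122923) = -5.044477
r₃ = 2.122923 − (-5.044477)·(2.122923 − 3.500000) / (-5.044477 − 19.715452) = 2.122923 − (6.946635)/(-24.759929) = 2.403482
h(2.403482) = -2.338371
r₄ = 2.403482 − (-2.338371)·(2.403482 − 2.122923) / (-2.338371 − (-5.044477)) = 2.403482 − (-0.656052)/(2.706106) = 2.645916
h(2.645916) = 0.696356
r₅ = 2.645916 − 0.696356·(2.645916 − 2.403482) / (0.696356 − (-2.338371)) = 2.645916 − (0.168820)/(3.034727) = 2.590287

2.1229, 2.4035, 2.6459, 2.5903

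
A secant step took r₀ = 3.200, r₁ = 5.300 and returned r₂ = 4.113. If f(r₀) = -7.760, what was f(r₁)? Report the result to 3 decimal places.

10.089

The secant line through (3.200, -7.760) and (5.300, f(r₁)) crosses zero at r₂ = 4.113.
So (3.200, -7.760), (5.300, f(r₁)), (4.113, 0) are collinear:
f(r₁) = -7.760 · (5.300 − 4.113) / (3.200 − 4.113) = -7.760 · (1.18700)/(-0.91300) = 10.08885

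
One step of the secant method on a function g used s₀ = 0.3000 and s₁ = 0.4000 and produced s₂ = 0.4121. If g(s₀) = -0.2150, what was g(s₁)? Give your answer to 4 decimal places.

The secant line through (0.3000, -0.2150) and (0.4000, g(s₁)) crosses zero at s₂ = 0.4121.
So (0.3000, -0.2150), (0.4000, g(s₁)), (0.4121, 0) are collinear:
g(s₁) = -0.2150 · (0.4000 − 0.4121) / (0.3000 − 0.4121) = -0.2150 · (-0.012100)/(-0.112100) = -0.023207

-0.0232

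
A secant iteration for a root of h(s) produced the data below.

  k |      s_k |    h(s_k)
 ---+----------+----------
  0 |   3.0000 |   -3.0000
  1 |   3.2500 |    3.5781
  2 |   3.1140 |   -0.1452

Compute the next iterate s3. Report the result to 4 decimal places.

s3 = 3.1140 − (-0.1452)·(3.1140 − 3.2500) / (-0.1452 − 3.5781)
   = 3.1140 − (0.019747)/(-3.723300) = 3.119304

3.1193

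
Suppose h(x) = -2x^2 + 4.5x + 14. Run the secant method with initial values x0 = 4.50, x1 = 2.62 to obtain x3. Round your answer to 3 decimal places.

h(4.50) = -6.25000, h(2.62) = 12.06120
x2 = 2.62000 − 12.06120·(2.62000 − 4.50000) / (12.06120 − (-6.25000)) = 2.62000 − (-22.67506)/(18.31120) = 3.85832
h(3.85832) = 1.58921
x3 = 3.85832 − 1.58921·(3.85832 − 2.62000) / (1.58921 − 12.06120) = 3.85832 − (1.96795)/(-10.47199) = 4.04624

4.046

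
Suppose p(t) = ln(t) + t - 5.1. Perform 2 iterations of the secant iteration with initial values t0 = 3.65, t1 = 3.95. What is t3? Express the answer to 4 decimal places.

p(3.65) = -0.155273, p(3.95) = 0.223716
t2 = 3.950000 − 0.223716·(3.950000 − 3.650000) / (0.223716 − (-0.155273)) = 3.950000 − (0.067115)/(0.378988) = 3.772911
p(3.772911) = 0.000758
t3 = 3.772911 − 0.000758·(3.772911 − 3.950000) / (0.000758 − 0.223716) = 3.772911 − (-0.000134)/(-0.222958) = 3.772309

3.7723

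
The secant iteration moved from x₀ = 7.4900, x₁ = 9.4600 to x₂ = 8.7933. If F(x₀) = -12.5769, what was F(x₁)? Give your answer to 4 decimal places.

The secant line through (7.4900, -12.5769) and (9.4600, F(x₁)) crosses zero at x₂ = 8.7933.
So (7.4900, -12.5769), (9.4600, F(x₁)), (8.7933, 0) are collinear:
F(x₁) = -12.5769 · (9.4600 − 8.7933) / (7.4900 − 8.7933) = -12.5769 · (0.666700)/(-1.303300) = 6.433683

6.4337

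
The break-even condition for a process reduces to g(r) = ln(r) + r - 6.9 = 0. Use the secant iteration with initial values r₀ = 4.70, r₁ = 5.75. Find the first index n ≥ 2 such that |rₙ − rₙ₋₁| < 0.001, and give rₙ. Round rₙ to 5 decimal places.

n = 4, rₙ = 5.24309

g(4.70) = -0.6524375, g(5.75) = 0.5991999
r₂ = 5.7500000 − 0.5991999·(1.0500000)/(1.2516373) = 5.2473306;  |Δ| = 0.5026694
g(5.2473306) = 0.0050500
r₃ = 5.2473306 − 0.0050500·(-0.5026694)/(-0.5941498) = 5.2430581;  |Δ| = 0.0042725
g(5.2430581) = -0.0000370
r₄ = 5.2430581 − (-0.0000370)·(-0.0042725)/(-0.0050870) = 5.2430891;  |Δ| = 0.0000311
|r₄ − r₃| = 0.0000311 < 0.001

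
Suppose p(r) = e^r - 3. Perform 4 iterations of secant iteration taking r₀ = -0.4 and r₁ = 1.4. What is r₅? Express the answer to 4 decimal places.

p(-0.4) = -2.329680, p(1.4) = 1.055200
r₂ = 1.400000 − 1.055200·(1.400000 − (-0.400000)) / (1.055200 − (-2.329680)) = 1.400000 − (1.899360)/(3.384880) = 0.838869
p(0.838869) = -0.686251
r₃ = 0.838869 − (-0.686251)·(0.838869 − 1.400000) / (-0.686251 − 1.055200) = 0.838869 − (0.385076)/(-1.741451) = 1.059993
p(1.059993) = -0.113649
r₄ = 1.059993 − (-0.113649)·(1.059993 − 0.838869) / (-0.113649 − (-0.686251)) = 1.059993 − (-0.025130)/(0.572602) = 1.103881
p(1.103881) = 0.015849
r₅ = 1.103881 − 0.015849·(1.103881 − 1.059993) / (0.015849 − (-0.113649)) = 1.103881 − (0.000696)/(0.129498) = 1.098510

1.0985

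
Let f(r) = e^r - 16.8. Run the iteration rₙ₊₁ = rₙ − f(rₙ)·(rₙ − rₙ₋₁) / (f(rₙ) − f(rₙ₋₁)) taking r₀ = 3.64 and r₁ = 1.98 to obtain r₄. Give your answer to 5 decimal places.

f(3.64) = 21.2918367, f(1.98) = -9.5572570
r₂ = 1.9800000 − (-9.5572570)·(1.9800000 − 3.6400000) / (-9.5572570 − 21.2918367) = 1.9800000 − (15.8650466)/(-30.8490937) = 2.4942792
f(2.4942792) = -4.6870009
r₃ = 2.4942792 − (-4.6870009)·(2.4942792 − 1.9800000) / (-4.6870009 − (-9.5572570)) = 2.4942792 − (-2.4104270)/(4.8702561) = 2.9892074
f(2.9892074) = 3.0699266
r₄ = 2.9892074 − 3.0699266·(2.9892074 − 2.4942792) / (3.0699266 − (-4.6870009)) = 2.9892074 − (1.5193932)/(7.7569275) = 2.7933317

2.79333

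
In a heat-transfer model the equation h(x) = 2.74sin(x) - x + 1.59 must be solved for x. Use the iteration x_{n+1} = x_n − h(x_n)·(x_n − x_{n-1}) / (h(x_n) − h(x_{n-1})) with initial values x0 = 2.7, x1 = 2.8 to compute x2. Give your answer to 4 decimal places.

2.7173

h(2.7) = 0.061021, h(2.8) = -0.292132
x2 = 2.800000 − (-0.292132)·(2.800000 − 2.700000) / (-0.292132 − 0.061021) = 2.800000 − (-0.029213)/(-0.353153) = 2.717279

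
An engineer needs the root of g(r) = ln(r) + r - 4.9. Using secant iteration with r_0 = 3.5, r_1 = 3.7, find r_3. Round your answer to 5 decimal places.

g(3.5) = -0.1472370, g(3.7) = 0.1083328
r_2 = 3.7000000 − 0.1083328·(3.7000000 − 3.5000000) / (0.1083328 − (-0.1472370)) = 3.7000000 − (0.0216666)/(0.2555699) = 3.6152225
g(3.6152225) = 0.0003759
r_3 = 3.6152225 − 0.0003759·(3.6152225 − 3.7000000) / (0.0003759 − 0.1083328) = 3.6152225 − (-0.0000319)/(-0.1079569) = 3.6149273

3.61493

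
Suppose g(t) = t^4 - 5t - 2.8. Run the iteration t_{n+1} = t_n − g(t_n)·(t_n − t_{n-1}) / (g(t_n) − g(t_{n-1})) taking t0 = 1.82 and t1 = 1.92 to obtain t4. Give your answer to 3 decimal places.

1.866

g(1.82) = -0.92801, g(1.92) = 1.18954
t2 = 1.92000 − 1.18954·(1.92000 − 1.82000) / (1.18954 − (-0.92801)) = 1.92000 − (0.11895)/(2.11755) = 1.86382
g(1.86382) = -0.05155
t3 = 1.86382 − (-0.05155)·(1.86382 − 1.92000) / (-0.05155 − 1.18954) = 1.86382 − (0.00290)/(-1.24109) = 1.86616
g(1.86616) = -0.00267
t4 = 1.86616 − (-0.00267)·(1.86616 − 1.86382) / (-0.00267 − (-0.05155)) = 1.86616 − (-0.00001)/(0.04887) = 1.86629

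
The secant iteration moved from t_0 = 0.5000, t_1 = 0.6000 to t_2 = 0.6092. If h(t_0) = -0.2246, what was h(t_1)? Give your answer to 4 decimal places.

The secant line through (0.5000, -0.2246) and (0.6000, h(t_1)) crosses zero at t_2 = 0.6092.
So (0.5000, -0.2246), (0.6000, h(t_1)), (0.6092, 0) are collinear:
h(t_1) = -0.2246 · (0.6000 − 0.6092) / (0.5000 − 0.6092) = -0.2246 · (-0.009200)/(-0.109200) = -0.018922

-0.0189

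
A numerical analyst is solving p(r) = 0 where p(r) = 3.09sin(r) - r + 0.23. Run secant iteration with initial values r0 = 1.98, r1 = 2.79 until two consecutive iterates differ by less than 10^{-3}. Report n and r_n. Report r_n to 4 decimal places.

p(1.98) = 1.084883, p(2.79) = -1.495824
r2 = 2.790000 − (-1.495824)·(0.810000)/(-2.580707) = 2.320510;  |Δ| = 0.469490
p(2.320510) = 0.171013
r3 = 2.320510 − 0.171013·(-0.469490)/(1.666837) = 2.368678;  |Δ| = 0.048168
p(2.368678) = 0.018836
r4 = 2.368678 − 0.018836·(0.048168)/(-0.152177) = 2.374640;  |Δ| = 0.005962
p(2.374640) = -0.000353
r5 = 2.374640 − (-0.000353)·(0.005962)/(-0.019190) = 2.374531;  |Δ| = 0.000110
|r5 − r4| = 0.000110 < 10^{-3}

n = 5, r_n = 2.3745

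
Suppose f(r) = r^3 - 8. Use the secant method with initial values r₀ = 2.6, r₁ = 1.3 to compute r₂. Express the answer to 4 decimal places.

1.7905

f(2.6) = 9.576000, f(1.3) = -5.803000
r₂ = 1.300000 − (-5.803000)·(1.300000 − 2.600000) / (-5.803000 − 9.576000) = 1.300000 − (7.543900)/(-15.379000) = 1.790533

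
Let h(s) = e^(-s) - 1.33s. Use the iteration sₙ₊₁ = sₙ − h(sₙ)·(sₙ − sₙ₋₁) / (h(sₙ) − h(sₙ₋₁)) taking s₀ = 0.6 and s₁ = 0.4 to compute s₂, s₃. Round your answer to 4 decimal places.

0.4714, 0.4700

h(0.6) = -0.249188, h(0.4) = 0.138320
s₂ = 0.400000 − 0.138320·(0.400000 − 0.600000) / (0.138320 − (-0.249188)) = 0.400000 − (-0.027664)/(0.387508) = 0.471389
h(0.471389) = -0.002813
s₃ = 0.471389 − (-0.002813)·(0.471389 − 0.400000) / (-0.002813 − 0.138320) = 0.471389 − (-0.000201)/(-0.141134) = 0.469966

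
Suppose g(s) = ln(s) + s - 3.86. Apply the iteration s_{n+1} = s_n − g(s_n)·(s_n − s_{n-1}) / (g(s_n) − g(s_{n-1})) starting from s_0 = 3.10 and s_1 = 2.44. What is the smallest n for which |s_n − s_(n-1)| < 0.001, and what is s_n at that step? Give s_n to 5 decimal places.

g(3.10) = 0.3714021, g(2.44) = -0.5280020
s_2 = 2.4400000 − (-0.5280020)·(-0.6600000)/(-0.8994041) = 2.8274580;  |Δ| = 0.3874580
g(2.8274580) = 0.0068361
s_3 = 2.8274580 − 0.0068361·(0.3874580)/(0.5348380) = 2.8225057;  |Δ| = 0.0049523
g(2.8225057) = 0.0001307
s_4 = 2.8225057 − 0.0001307·(-0.0049523)/(-0.0067054) = 2.8224091;  |Δ| = 0.0000965
|s_4 − s_3| = 0.0000965 < 0.001

n = 4, s_n = 2.82241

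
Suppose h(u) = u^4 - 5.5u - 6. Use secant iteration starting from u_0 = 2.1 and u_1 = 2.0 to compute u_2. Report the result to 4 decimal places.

h(2.1) = 1.898100, h(2.0) = -1.000000
u_2 = 2.000000 − (-1.000000)·(2.000000 − 2.100000) / (-1.000000 − 1.898100) = 2.000000 − (0.100000)/(-2.898100) = 2.034505

2.0345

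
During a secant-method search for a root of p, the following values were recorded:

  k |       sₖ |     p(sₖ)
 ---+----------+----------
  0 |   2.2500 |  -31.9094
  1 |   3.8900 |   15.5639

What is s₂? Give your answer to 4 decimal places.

3.3523

s₂ = 3.8900 − 15.5639·(3.8900 − 2.2500) / (15.5639 − (-31.9094))
   = 3.8900 − (25.524796)/(47.473300) = 3.352334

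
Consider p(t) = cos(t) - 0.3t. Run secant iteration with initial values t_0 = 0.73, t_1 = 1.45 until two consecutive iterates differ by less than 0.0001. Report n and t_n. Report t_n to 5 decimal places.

n = 5, t_n = 1.20191

p(0.73) = 0.5261744, p(1.45) = -0.3144972
t_2 = 1.4500000 − (-0.3144972)·(0.7200000)/(-0.8406716) = 1.1806463;  |Δ| = 0.2693537
p(1.1806463) = 0.0261333
t_3 = 1.1806463 − 0.0261333·(-0.2693537)/(0.3406305) = 1.2013112;  |Δ| = 0.0206649
p(1.2013112) = 0.0007420
t_4 = 1.2013112 − 0.0007420·(0.0206649)/(-0.0253913) = 1.2019151;  |Δ| = 0.0006039
p(1.2019151) = -0.0000024
t_5 = 1.2019151 − (-0.0000024)·(0.0006039)/(-0.0007443) = 1.2019132;  |Δ| = 0.0000019
|t_5 − t_4| = 0.0000019 < 0.0001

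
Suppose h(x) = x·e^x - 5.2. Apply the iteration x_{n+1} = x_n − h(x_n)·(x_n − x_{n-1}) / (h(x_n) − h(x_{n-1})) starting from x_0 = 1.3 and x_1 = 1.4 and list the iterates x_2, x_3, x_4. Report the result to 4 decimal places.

h(1.3) = -0.429914, h(1.4) = 0.477280
x_2 = 1.400000 − 0.477280·(1.400000 − 1.300000) / (0.477280 − (-0.429914)) = 1.400000 − (0.047728)/(0.907194) = 1.347389
h(1.347389) = -0.016096
x_3 = 1.347389 − (-0.016096)·(1.347389 − 1.400000) / (-0.016096 − 0.477280) = 1.347389 − (0.000847)/(-0.493376) = 1.349106
h(1.349106) = -0.000576
x_4 = 1.349106 − (-0.000576)·(1.349106 − 1.347389) / (-0.000576 − (-0.016096)) = 1.349106 − (-0.000001)/(0.015520) = 1.349170

1.3474, 1.3491, 1.3492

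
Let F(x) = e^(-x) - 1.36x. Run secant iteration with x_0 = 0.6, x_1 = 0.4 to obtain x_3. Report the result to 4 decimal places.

0.4629

F(0.6) = -0.267188, F(0.4) = 0.126320
x_2 = 0.400000 − 0.126320·(0.400000 − 0.600000) / (0.126320 − (-0.267188)) = 0.400000 − (-0.025264)/(0.393508) = 0.464202
F(0.464202) = -0.002678
x_3 = 0.464202 − (-0.002678)·(0.464202 − 0.400000) / (-0.002678 − 0.126320) = 0.464202 − (-0.000172)/(-0.128998) = 0.462869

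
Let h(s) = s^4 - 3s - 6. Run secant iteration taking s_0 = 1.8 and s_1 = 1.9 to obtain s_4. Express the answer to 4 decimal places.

h(1.8) = -0.902400, h(1.9) = 1.332100
s_2 = 1.900000 − 1.332100·(1.900000 − 1.800000) / (1.332100 − (-0.902400)) = 1.900000 − (0.133210)/(2.234500) = 1.840385
h(1.840385) = -0.049274
s_3 = 1.840385 − (-0.049274)·(1.840385 − 1.900000) / (-0.049274 − 1.332100) = 1.840385 − (0.002937)/(-1.381374) = 1.842511
h(1.842511) = -0.002540
s_4 = 1.842511 − (-0.002540)·(1.842511 − 1.840385) / (-0.002540 − (-0.049274)) = 1.842511 − (-0.000005)/(0.046734) = 1.842627

1.8426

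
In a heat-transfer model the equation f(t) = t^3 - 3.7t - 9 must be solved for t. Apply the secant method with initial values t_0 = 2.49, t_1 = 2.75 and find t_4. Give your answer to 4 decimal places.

f(2.49) = -2.774751, f(2.75) = 1.621875
t_2 = 2.750000 − 1.621875·(2.750000 − 2.490000) / (1.621875 − (-2.774751)) = 2.750000 − (0.421687)/(4.396626) = 2.654088
f(2.654088) = -0.124237
t_3 = 2.654088 − (-0.124237)·(2.654088 − 2.750000) / (-0.124237 − 1.621875) = 2.654088 − (0.011916)/(-1.746112) = 2.660913
f(2.660913) = -0.004903
t_4 = 2.660913 − (-0.004903)·(2.660913 − 2.654088) / (-0.004903 − (-0.124237)) = 2.660913 − (-0.000033)/(0.119334) = 2.661193

2.6612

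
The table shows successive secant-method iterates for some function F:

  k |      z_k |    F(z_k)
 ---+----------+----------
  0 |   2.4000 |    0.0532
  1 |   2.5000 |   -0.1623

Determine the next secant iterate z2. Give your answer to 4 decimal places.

z2 = 2.5000 − (-0.1623)·(2.5000 − 2.4000) / (-0.1623 − 0.0532)
   = 2.5000 − (-0.016230)/(-0.215500) = 2.424687

2.4247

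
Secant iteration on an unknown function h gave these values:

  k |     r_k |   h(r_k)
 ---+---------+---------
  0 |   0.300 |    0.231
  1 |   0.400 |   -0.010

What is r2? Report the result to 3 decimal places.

0.396

r2 = 0.400 − (-0.010)·(0.400 − 0.300) / (-0.010 − 0.231)
   = 0.400 − (-0.00100)/(-0.24100) = 0.39585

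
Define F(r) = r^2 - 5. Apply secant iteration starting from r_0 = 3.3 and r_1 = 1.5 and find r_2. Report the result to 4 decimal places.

F(3.3) = 5.890000, F(1.5) = -2.750000
r_2 = 1.500000 − (-2.750000)·(1.500000 − 3.300000) / (-2.750000 − 5.890000) = 1.500000 − (4.950000)/(-8.640000) = 2.072917

2.0729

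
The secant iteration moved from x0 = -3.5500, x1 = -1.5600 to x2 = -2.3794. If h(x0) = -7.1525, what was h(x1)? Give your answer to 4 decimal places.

5.0066

The secant line through (-3.5500, -7.1525) and (-1.5600, h(x1)) crosses zero at x2 = -2.3794.
So (-3.5500, -7.1525), (-1.5600, h(x1)), (-2.3794, 0) are collinear:
h(x1) = -7.1525 · (-1.5600 − (-2.3794)) / (-3.5500 − (-2.3794)) = -7.1525 · (0.819400)/(-1.170600) = 5.006628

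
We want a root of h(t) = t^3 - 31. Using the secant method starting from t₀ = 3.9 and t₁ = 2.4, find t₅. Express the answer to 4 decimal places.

3.1413

h(3.9) = 28.319000, h(2.4) = -17.176000
t₂ = 2.400000 − (-17.176000)·(2.400000 − 3.900000) / (-17.176000 − 28.319000) = 2.400000 − (25.764000)/(-45.495000) = 2.966304
h(2.966304) = -4.899612
t₃ = 2.966304 − (-4.899612)·(2.966304 − 2.400000) / (-4.899612 − (-17.176000)) = 2.966304 − (-2.774670)/(12.276388) = 3.192321
h(3.192321) = 1.532660
t₄ = 3.192321 − 1.532660·(3.192321 − 2.966304) / (1.532660 − (-4.899612)) = 3.192321 − (0.346407)/(6.432271) = 3.138466
h(3.138466) = -0.086200
t₅ = 3.138466 − (-0.086200)·(3.138466 − 3.192321) / (-0.086200 − 1.532660) = 3.138466 − (0.004642)/(-1.618860) = 3.141334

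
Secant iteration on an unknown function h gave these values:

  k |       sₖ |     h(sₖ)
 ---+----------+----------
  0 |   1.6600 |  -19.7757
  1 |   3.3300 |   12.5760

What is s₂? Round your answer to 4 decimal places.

2.6808

s₂ = 3.3300 − 12.5760·(3.3300 − 1.6600) / (12.5760 − (-19.7757))
   = 3.3300 − (21.001920)/(32.351700) = 2.680825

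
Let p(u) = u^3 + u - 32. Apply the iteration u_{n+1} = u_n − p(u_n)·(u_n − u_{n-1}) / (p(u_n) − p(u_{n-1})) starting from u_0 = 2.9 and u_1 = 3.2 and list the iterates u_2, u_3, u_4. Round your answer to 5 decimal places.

3.06284, 3.06957, 3.06985

p(2.9) = -4.7110000, p(3.2) = 3.9680000
u_2 = 3.2000000 − 3.9680000·(3.2000000 − 2.9000000) / (3.9680000 − (-4.7110000)) = 3.2000000 − (1.1904000)/(8.6790000) = 3.0628413
p(3.0628413) = -0.2046530
u_3 = 3.0628413 − (-0.2046530)·(3.0628413 − 3.2000000) / (-0.2046530 − 3.9680000) = 3.0628413 − (0.0280699)/(-4.1726530) = 3.0695685
p(3.0695685) = -0.0081885
u_4 = 3.0695685 − (-0.0081885)·(3.0695685 − 3.0628413) / (-0.0081885 − (-0.2046530)) = 3.0695685 − (-0.0000551)/(0.1964645) = 3.0698488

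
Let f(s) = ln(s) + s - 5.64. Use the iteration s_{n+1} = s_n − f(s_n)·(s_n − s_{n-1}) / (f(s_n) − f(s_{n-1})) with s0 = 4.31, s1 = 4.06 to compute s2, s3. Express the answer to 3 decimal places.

f(4.31) = 0.13094, f(4.06) = -0.17882
s2 = 4.06000 − (-0.17882)·(4.06000 − 4.31000) / (-0.17882 − 0.13094) = 4.06000 − (0.04470)/(-0.30975) = 4.20432
f(4.20432) = 0.00043
s3 = 4.20432 − 0.00043·(4.20432 − 4.06000) / (0.00043 − (-0.17882)) = 4.20432 − (0.00006)/(0.17925) = 4.20397

4.204, 4.204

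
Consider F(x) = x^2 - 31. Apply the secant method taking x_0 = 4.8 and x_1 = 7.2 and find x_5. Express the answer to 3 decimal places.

F(4.8) = -7.96000, F(7.2) = 20.84000
x_2 = 7.20000 − 20.84000·(7.20000 − 4.80000) / (20.84000 − (-7.96000)) = 7.20000 − (50.01600)/(28.80000) = 5.46333
F(5.46333) = -1.15199
x_3 = 5.46333 − (-1.15199)·(5.46333 − 7.20000) / (-1.15199 − 20.84000) = 5.46333 − (2.00062)/(-21.99199) = 5.55430
F(5.55430) = -0.14971
x_4 = 5.55430 − (-0.14971)·(5.55430 − 5.46333) / (-0.14971 − (-1.15199)) = 5.55430 − (-0.01362)/(1.00228) = 5.56789
F(5.56789) = 0.00142
x_5 = 5.56789 − 0.00142·(5.56789 − 5.55430) / (0.00142 − (-0.14971)) = 5.56789 − (0.00002)/(0.15113) = 5.56776

5.568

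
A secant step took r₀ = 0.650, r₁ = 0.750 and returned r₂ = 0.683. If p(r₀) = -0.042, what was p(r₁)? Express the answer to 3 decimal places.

The secant line through (0.650, -0.042) and (0.750, p(r₁)) crosses zero at r₂ = 0.683.
So (0.650, -0.042), (0.750, p(r₁)), (0.683, 0) are collinear:
p(r₁) = -0.042 · (0.750 − 0.683) / (0.650 − 0.683) = -0.042 · (0.06700)/(-0.03300) = 0.08527

0.085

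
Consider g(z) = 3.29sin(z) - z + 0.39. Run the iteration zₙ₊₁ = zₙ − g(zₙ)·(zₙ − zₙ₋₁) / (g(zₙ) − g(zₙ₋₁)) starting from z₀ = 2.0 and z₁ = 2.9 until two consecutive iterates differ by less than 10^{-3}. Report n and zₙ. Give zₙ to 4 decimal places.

g(2.0) = 1.381589, g(2.9) = -1.722870
z₂ = 2.900000 − (-1.722870)·(0.900000)/(-3.104458) = 2.400530;  |Δ| = 0.499470
g(2.400530) = 0.210457
z₃ = 2.400530 − 0.210457·(-0.499470)/(1.933326) = 2.454901;  |Δ| = 0.054371
g(2.454901) = 0.020899
z₄ = 2.454901 − 0.020899·(0.054371)/(-0.189557) = 2.460896;  |Δ| = 0.005995
g(2.460896) = -0.000385
z₅ = 2.460896 − (-0.000385)·(0.005995)/(-0.021284) = 2.460787;  |Δ| = 0.000108
|z₅ − z₄| = 0.000108 < 10^{-3}

n = 5, zₙ = 2.4608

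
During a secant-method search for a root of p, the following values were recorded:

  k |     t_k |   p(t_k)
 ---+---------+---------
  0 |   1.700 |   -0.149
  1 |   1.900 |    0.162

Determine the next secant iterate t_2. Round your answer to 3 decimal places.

t_2 = 1.900 − 0.162·(1.900 − 1.700) / (0.162 − (-0.149))
   = 1.900 − (0.03240)/(0.31100) = 1.79582

1.796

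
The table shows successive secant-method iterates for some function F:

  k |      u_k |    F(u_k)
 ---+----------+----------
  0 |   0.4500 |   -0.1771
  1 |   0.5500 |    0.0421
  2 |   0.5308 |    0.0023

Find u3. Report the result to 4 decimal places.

u3 = 0.5308 − 0.0023·(0.5308 − 0.5500) / (0.0023 − 0.0421)
   = 0.5308 − (-0.000044)/(-0.039800) = 0.529690

0.5297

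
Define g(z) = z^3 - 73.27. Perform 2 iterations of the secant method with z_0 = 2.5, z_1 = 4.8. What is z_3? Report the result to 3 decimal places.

g(2.5) = -57.64500, g(4.8) = 37.32200
z_2 = 4.80000 − 37.32200·(4.80000 − 2.50000) / (37.32200 − (-57.64500)) = 4.80000 − (85.84060)/(94.96700) = 3.89610
g(3.89610) = -14.12874
z_3 = 3.89610 − (-14.12874)·(3.89610 − 4.80000) / (-14.12874 − 37.32200) = 3.89610 − (12.77096)/(-51.45074) = 4.14432

4.144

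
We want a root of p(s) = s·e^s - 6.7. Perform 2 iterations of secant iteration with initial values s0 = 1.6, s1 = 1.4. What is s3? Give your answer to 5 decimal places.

1.49848

p(1.6) = 1.2248519, p(1.4) = -1.0227200
s2 = 1.4000000 − (-1.0227200)·(1.4000000 − 1.6000000) / (-1.0227200 − 1.2248519) = 1.4000000 − (0.2045440)/(-2.2475719) = 1.4910067
p(1.4910067) = -0.0775979
s3 = 1.4910067 − (-0.0775979)·(1.4910067 − 1.4000000) / (-0.0775979 − (-1.0227200)) = 1.4910067 − (-0.0070619)/(0.9451221) = 1.4984786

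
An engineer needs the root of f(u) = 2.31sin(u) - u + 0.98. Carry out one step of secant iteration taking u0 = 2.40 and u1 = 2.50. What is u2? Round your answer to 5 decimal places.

f(2.40) = 0.1403199, f(2.50) = -0.1375293
u2 = 2.5000000 − (-0.1375293)·(2.5000000 − 2.4000000) / (-0.1375293 − 0.1403199) = 2.5000000 − (-0.0137529)/(-0.2778493) = 2.4505022

2.45050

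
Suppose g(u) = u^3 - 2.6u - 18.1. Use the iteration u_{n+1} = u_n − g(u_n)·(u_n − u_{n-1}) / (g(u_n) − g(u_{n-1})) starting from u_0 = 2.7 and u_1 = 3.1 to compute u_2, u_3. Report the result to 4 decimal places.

g(2.7) = -5.437000, g(3.1) = 3.631000
u_2 = 3.100000 − 3.631000·(3.100000 − 2.700000) / (3.631000 − (-5.437000)) = 3.100000 − (1.452400)/(9.068000) = 2.939832
g(2.939832) = -0.335727
u_3 = 2.939832 − (-0.335727)·(2.939832 − 3.100000) / (-0.335727 − 3.631000) = 2.939832 − (0.053773)/(-3.966727) = 2.953388

2.9398, 2.9534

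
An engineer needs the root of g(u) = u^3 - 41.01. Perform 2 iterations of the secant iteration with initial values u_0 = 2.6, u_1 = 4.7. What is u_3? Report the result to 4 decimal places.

g(2.6) = -23.434000, g(4.7) = 62.813000
u_2 = 4.700000 − 62.813000·(4.700000 − 2.600000) / (62.813000 − (-23.434000)) = 4.700000 − (131.907300)/(86.247000) = 3.170587
g(3.170587) = -9.137294
u_3 = 3.170587 − (-9.137294)·(3.170587 − 4.700000) / (-9.137294 − 62.813000) = 3.170587 − (13.974697)/(-71.950294) = 3.364814

3.3648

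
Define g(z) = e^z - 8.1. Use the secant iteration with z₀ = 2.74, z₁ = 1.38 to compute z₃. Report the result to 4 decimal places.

g(2.74) = 7.386985, g(1.38) = -4.125098
z₂ = 1.380000 − (-4.125098)·(1.380000 − 2.740000) / (-4.125098 − 7.386985) = 1.380000 − (5.610134)/(-11.512083) = 1.867326
g(1.867326) = -1.629032
z₃ = 1.867326 − (-1.629032)·(1.867326 − 1.380000) / (-1.629032 − (-4.125098)) = 1.867326 − (-0.793869)/(2.496066) = 2.185374

2.1854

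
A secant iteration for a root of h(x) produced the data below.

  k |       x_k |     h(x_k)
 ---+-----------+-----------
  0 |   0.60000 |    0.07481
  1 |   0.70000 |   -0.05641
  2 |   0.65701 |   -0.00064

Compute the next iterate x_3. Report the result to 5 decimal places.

x_3 = 0.65701 − (-0.00064)·(0.65701 − 0.70000) / (-0.00064 − (-0.05641))
   = 0.65701 − (0.0000275)/(0.0557700) = 0.6565167

0.65652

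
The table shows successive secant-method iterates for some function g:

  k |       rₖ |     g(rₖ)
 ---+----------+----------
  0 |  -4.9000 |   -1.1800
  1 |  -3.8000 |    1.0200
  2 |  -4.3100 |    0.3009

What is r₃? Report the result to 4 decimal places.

r₃ = -4.3100 − 0.3009·(-4.3100 − (-3.8000)) / (0.3009 − 1.0200)
   = -4.3100 − (-0.153459)/(-0.719100) = -4.523404

-4.5234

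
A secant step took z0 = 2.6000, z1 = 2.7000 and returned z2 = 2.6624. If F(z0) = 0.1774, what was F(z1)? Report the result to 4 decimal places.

The secant line through (2.6000, 0.1774) and (2.7000, F(z1)) crosses zero at z2 = 2.6624.
So (2.6000, 0.1774), (2.7000, F(z1)), (2.6624, 0) are collinear:
F(z1) = 0.1774 · (2.7000 − 2.6624) / (2.6000 − 2.6624) = 0.1774 · (0.037600)/(-0.062400) = -0.106895

-0.1069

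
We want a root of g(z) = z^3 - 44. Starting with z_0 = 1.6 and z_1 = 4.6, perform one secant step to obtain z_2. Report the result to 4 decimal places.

g(1.6) = -39.904000, g(4.6) = 53.336000
z_2 = 4.600000 − 53.336000·(4.600000 − 1.600000) / (53.336000 − (-39.904000)) = 4.600000 − (160.008000)/(93.240000) = 2.883912

2.8839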